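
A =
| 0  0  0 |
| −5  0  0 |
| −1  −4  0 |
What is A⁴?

A is strictly triangular, hence nilpotent: A³ = 0, so A⁴ = 0.

[[0, 0, 0], [0, 0, 0], [0, 0, 0]]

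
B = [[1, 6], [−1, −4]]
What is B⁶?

[[−125, −378], [63, 190]]

tr B = −3 and det B = 2, so the characteristic polynomial is λ² − (−3)λ + (2) with roots −1 and −2.
Eigenvectors give P = [[−3, −2], [1, 1]] with P⁻¹ = [[−1, −2], [1, 3]], and B = P·diag(−1, −2)·P⁻¹.
Then B⁶ = P·diag(1, 64)·P⁻¹ = [[−3, −128], [1, 64]] · [[−1, −2], [1, 3]] = [[−125, −378], [63, 190]].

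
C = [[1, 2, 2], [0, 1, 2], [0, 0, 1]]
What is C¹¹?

C = I + N where N = [[0, 2, 2], [0, 0, 2], [0, 0, 0]] is strictly upper-triangular, so N³ = 0.
(I + N)¹¹ = I + 11·N + 55·N² = [[1, 22, 242], [0, 1, 22], [0, 0, 1]].

[[1, 22, 242], [0, 1, 22], [0, 0, 1]]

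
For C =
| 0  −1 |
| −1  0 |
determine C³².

[[1, 0], [0, 1]]

C² = I (check: tr C = 0 and det C = −1), so C³² = I since 32 is even.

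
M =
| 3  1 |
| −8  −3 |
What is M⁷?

M² = I (check: tr M = 0 and det M = −1), so M⁷ = M since 7 is odd.

[[3, 1], [−8, −3]]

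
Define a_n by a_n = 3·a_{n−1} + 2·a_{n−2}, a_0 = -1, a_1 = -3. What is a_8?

With companion matrix Q = [[3, 2], [1, 0]], [a_n, a_{n−1}]ᵀ = Q·[a_{n−1}, a_{n−2}]ᵀ, so [a_8, a_7]ᵀ = Q⁷·[a_1, a_0]ᵀ.
Q⁷ = [[6279, 3526], [1763, 990]], giving [a_8, a_7]ᵀ = [[-22363], [-6279]].

-22363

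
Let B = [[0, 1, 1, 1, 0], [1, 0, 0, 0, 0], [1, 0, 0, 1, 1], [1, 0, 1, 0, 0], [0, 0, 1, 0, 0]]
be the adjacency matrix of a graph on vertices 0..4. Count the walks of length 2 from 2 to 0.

The number of length-2 walks from vertex 2 to vertex 0 is entry (2,0) of B^2, where B is the adjacency matrix.
B^2 = [[3, 0, 1, 1, 1], [0, 1, 1, 1, 0], [1, 1, 3, 1, 0], [1, 1, 1, 2, 1], [1, 0, 0, 1, 1]]

1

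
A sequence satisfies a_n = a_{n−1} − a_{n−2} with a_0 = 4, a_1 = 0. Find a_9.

With companion matrix Q = [[1, −1], [1, 0]], [a_n, a_{n−1}]ᵀ = Q·[a_{n−1}, a_{n−2}]ᵀ, so [a_9, a_8]ᵀ = Q^8·[a_1, a_0]ᵀ.
Q^8 = [[0, −1], [1, −1]], giving [a_9, a_8]ᵀ = [[−4], [−4]].

−4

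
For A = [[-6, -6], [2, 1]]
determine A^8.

[[25476, 37830], [-12610, -18659]]

tr A = -5 and det A = 6, so the characteristic polynomial is λ² − (-5)λ + (6) with roots -2 and -3.
Eigenvectors give P = [[-3, -2], [2, 1]] with P⁻¹ = [[1, 2], [-2, -3]], and A = P·diag(-2, -3)·P⁻¹.
Then A^8 = P·diag(256, 6561)·P⁻¹ = [[-768, -13122], [512, 6561]] · [[1, 2], [-2, -3]] = [[25476, 37830], [-12610, -18659]].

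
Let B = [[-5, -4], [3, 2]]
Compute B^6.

[[253, 252], [-189, -188]]

tr B = -3 and det B = 2, so the characteristic polynomial is λ² − (-3)λ + (2) with roots -2 and -1.
Eigenvectors give P = [[4, -1], [-3, 1]] with P⁻¹ = [[1, 1], [3, 4]], and B = P·diag(-2, -1)·P⁻¹.
Then B^6 = P·diag(64, 1)·P⁻¹ = [[256, -1], [-192, 1]] · [[1, 1], [3, 4]] = [[253, 252], [-189, -188]].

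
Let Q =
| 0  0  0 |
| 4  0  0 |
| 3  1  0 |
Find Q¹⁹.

[[0, 0, 0], [0, 0, 0], [0, 0, 0]]

Q is strictly triangular, hence nilpotent: Q³ = 0, so Q¹⁹ = 0.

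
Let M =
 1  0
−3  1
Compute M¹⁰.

M = I + N where N = [[0, 0], [−3, 0]] is strictly lower-triangular, so N² = 0.
(I + N)¹⁰ = I + 10·N = [[1, 0], [−30, 1]].

[[1, 0], [−30, 1]]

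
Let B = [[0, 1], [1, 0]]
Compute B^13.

B² = I (check: tr B = 0 and det B = −1), so B^13 = B since 13 is odd.

[[0, 1], [1, 0]]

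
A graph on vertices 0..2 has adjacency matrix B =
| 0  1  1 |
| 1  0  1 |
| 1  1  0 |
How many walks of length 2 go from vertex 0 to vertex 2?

The number of length-2 walks from vertex 0 to vertex 2 is entry (0,2) of B², where B is the adjacency matrix.
B² = [[2, 1, 1], [1, 2, 1], [1, 1, 2]]

1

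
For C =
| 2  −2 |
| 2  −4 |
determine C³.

C² = [[0, 4], [−4, 12]]
C³ = [[8, −16], [16, −40]]

[[8, −16], [16, −40]]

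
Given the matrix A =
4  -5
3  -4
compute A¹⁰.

A² = I (check: tr A = 0 and det A = -1), so A¹⁰ = I since 10 is even.

[[1, 0], [0, 1]]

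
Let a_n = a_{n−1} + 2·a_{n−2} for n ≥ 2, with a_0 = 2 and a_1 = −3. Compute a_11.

With companion matrix T = [[1, 2], [1, 0]], [a_n, a_{n−1}]ᵀ = T·[a_{n−1}, a_{n−2}]ᵀ, so [a_11, a_10]ᵀ = T¹⁰·[a_1, a_0]ᵀ.
T¹⁰ = [[683, 682], [341, 342]], giving [a_11, a_10]ᵀ = [[−685], [−339]].

−685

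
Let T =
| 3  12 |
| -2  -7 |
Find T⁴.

tr T = -4 and det T = 3, so the characteristic polynomial is λ² − (-4)λ + (3) with roots -1 and -3.
Eigenvectors give P = [[-3, -2], [1, 1]] with P⁻¹ = [[-1, -2], [1, 3]], and T = P·diag(-1, -3)·P⁻¹.
Then T⁴ = P·diag(1, 81)·P⁻¹ = [[-3, -162], [1, 81]] · [[-1, -2], [1, 3]] = [[-159, -480], [80, 241]].

[[-159, -480], [80, 241]]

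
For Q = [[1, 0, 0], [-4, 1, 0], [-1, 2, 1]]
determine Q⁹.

[[1, 0, 0], [-36, 1, 0], [-297, 18, 1]]

Q = I + N where N = [[0, 0, 0], [-4, 0, 0], [-1, 2, 0]] is strictly lower-triangular, so N³ = 0.
(I + N)⁹ = I + 9·N + 36·N² = [[1, 0, 0], [-36, 1, 0], [-297, 18, 1]].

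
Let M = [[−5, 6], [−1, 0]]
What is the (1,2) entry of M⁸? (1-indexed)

tr M = −5 and det M = 6, so the characteristic polynomial is λ² − (−5)λ + (6) with roots −2 and −3.
Eigenvectors give P = [[−2, 3], [−1, 1]] with P⁻¹ = [[1, −3], [1, −2]], and M = P·diag(−2, −3)·P⁻¹.
Then M⁸ = P·diag(256, 6561)·P⁻¹ = [[−512, 19683], [−256, 6561]] · [[1, −3], [1, −2]] = [[19171, −37830], [6305, −12354]].

−37830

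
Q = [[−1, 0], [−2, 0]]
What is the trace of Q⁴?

Q² = [[1, 0], [2, 0]]
Q³ = [[−1, 0], [−2, 0]]
Q⁴ = [[1, 0], [2, 0]]

1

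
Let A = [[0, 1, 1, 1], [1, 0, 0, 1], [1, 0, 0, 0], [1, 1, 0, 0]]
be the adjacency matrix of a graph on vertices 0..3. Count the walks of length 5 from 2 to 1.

6

The number of length-5 walks from vertex 2 to vertex 1 is entry (2,1) of A⁵, where A is the adjacency matrix.
A² = [[3, 1, 0, 1], [1, 2, 1, 1], [0, 1, 1, 1], [1, 1, 1, 2]]
A³ = [[2, 4, 3, 4], [4, 2, 1, 3], [3, 1, 0, 1], [4, 3, 1, 2]]
A⁴ = [[11, 6, 2, 6], [6, 7, 4, 6], [2, 4, 3, 4], [6, 6, 4, 7]]
A⁵ = [[14, 17, 11, 17], [17, 12, 6, 13], [11, 6, 2, 6], [17, 13, 6, 12]]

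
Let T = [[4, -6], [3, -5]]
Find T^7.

[[130, -258], [129, -257]]

tr T = -1 and det T = -2, so the characteristic polynomial is λ² − (-1)λ + (-2) with roots 1 and -2.
Eigenvectors give P = [[2, -1], [1, -1]] with P⁻¹ = [[1, -1], [1, -2]], and T = P·diag(1, -2)·P⁻¹.
Then T^7 = P·diag(1, -128)·P⁻¹ = [[2, 128], [1, 128]] · [[1, -1], [1, -2]] = [[130, -258], [129, -257]].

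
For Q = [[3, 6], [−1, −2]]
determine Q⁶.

Q² = Q (a projection; rank 1, trace 1), so Q⁶ = Q.

[[3, 6], [−1, −2]]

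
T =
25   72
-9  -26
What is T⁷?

[[1033, 3096], [-387, -1160]]

tr T = -1 and det T = -2, so the characteristic polynomial is λ² − (-1)λ + (-2) with roots -2 and 1.
Eigenvectors give P = [[-8, -3], [3, 1]] with P⁻¹ = [[1, 3], [-3, -8]], and T = P·diag(-2, 1)·P⁻¹.
Then T⁷ = P·diag(-128, 1)·P⁻¹ = [[1024, -3], [-384, 1]] · [[1, 3], [-3, -8]] = [[1033, 3096], [-387, -1160]].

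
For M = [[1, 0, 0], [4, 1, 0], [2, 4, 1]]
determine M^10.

[[1, 0, 0], [40, 1, 0], [740, 40, 1]]

M = I + N where N = [[0, 0, 0], [4, 0, 0], [2, 4, 0]] is strictly lower-triangular, so N^3 = 0.
(I + N)^10 = I + 10·N + 45·N^2 = [[1, 0, 0], [40, 1, 0], [740, 40, 1]].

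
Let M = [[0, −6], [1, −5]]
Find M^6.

[[−1266, 3990], [−665, 2059]]

tr M = −5 and det M = 6, so the characteristic polynomial is λ² − (−5)λ + (6) with roots −3 and −2.
Eigenvectors give P = [[−2, −3], [−1, −1]] with P⁻¹ = [[1, −3], [−1, 2]], and M = P·diag(−3, −2)·P⁻¹.
Then M^6 = P·diag(729, 64)·P⁻¹ = [[−1458, −192], [−729, −64]] · [[1, −3], [−1, 2]] = [[−1266, 3990], [−665, 2059]].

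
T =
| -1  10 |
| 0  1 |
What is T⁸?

[[1, 0], [0, 1]]

T² = I (check: tr T = 0 and det T = -1), so T⁸ = I since 8 is even.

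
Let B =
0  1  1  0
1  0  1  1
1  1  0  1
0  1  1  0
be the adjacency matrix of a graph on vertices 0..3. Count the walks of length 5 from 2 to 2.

The number of length-5 walks from vertex 2 to vertex 2 is entry (2,2) of B^5, where B is the adjacency matrix.
B^2 = [[2, 1, 1, 2], [1, 3, 2, 1], [1, 2, 3, 1], [2, 1, 1, 2]]
B^3 = [[2, 5, 5, 2], [5, 4, 5, 5], [5, 5, 4, 5], [2, 5, 5, 2]]
B^4 = [[10, 9, 9, 10], [9, 15, 14, 9], [9, 14, 15, 9], [10, 9, 9, 10]]
B^5 = [[18, 29, 29, 18], [29, 32, 33, 29], [29, 33, 32, 29], [18, 29, 29, 18]]

32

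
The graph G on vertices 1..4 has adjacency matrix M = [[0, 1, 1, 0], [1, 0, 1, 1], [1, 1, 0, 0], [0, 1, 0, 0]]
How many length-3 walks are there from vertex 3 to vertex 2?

4

The number of length-3 walks from vertex 3 to vertex 2 is entry (3,2) of M³, where M is the adjacency matrix.
M² = [[2, 1, 1, 1], [1, 3, 1, 0], [1, 1, 2, 1], [1, 0, 1, 1]]
M³ = [[2, 4, 3, 1], [4, 2, 4, 3], [3, 4, 2, 1], [1, 3, 1, 0]]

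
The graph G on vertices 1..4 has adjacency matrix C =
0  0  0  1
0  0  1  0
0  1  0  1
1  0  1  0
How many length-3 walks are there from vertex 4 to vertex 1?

2

The number of length-3 walks from vertex 4 to vertex 1 is entry (4,1) of C^3, where C is the adjacency matrix.
C^2 = [[1, 0, 1, 0], [0, 1, 0, 1], [1, 0, 2, 0], [0, 1, 0, 2]]
C^3 = [[0, 1, 0, 2], [1, 0, 2, 0], [0, 2, 0, 3], [2, 0, 3, 0]]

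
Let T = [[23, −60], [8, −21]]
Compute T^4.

tr T = 2 and det T = −3, so the characteristic polynomial is λ² − (2)λ + (−3) with roots 3 and −1.
Eigenvectors give P = [[3, −5], [1, −2]] with P⁻¹ = [[2, −5], [1, −3]], and T = P·diag(3, −1)·P⁻¹.
Then T^4 = P·diag(81, 1)·P⁻¹ = [[243, −5], [81, −2]] · [[2, −5], [1, −3]] = [[481, −1200], [160, −399]].

[[481, −1200], [160, −399]]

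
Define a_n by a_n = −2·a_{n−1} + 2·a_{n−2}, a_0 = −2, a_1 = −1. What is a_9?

With companion matrix T = [[−2, 2], [1, 0]], [a_n, a_{n−1}]ᵀ = T·[a_{n−1}, a_{n−2}]ᵀ, so [a_9, a_8]ᵀ = T^8·[a_1, a_0]ᵀ.
T^8 = [[2448, −1792], [−896, 656]], giving [a_9, a_8]ᵀ = [[1136], [−416]].

1136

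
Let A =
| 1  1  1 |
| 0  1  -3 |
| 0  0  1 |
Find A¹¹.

A = I + N where N = [[0, 1, 1], [0, 0, -3], [0, 0, 0]] is strictly upper-triangular, so N³ = 0.
(I + N)¹¹ = I + 11·N + 55·N² = [[1, 11, -154], [0, 1, -33], [0, 0, 1]].

[[1, 11, -154], [0, 1, -33], [0, 0, 1]]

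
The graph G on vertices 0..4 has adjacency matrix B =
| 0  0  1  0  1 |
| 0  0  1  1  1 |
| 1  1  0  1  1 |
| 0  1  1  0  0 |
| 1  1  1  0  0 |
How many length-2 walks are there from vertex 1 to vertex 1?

The number of length-2 walks from vertex 1 to vertex 1 is entry (1,1) of B², where B is the adjacency matrix.
B² = [[2, 2, 1, 1, 1], [2, 3, 2, 1, 1], [1, 2, 4, 1, 2], [1, 1, 1, 2, 2], [1, 1, 2, 2, 3]]

3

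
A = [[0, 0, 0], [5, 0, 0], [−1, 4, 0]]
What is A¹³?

A is strictly triangular, hence nilpotent: A³ = 0, so A¹³ = 0.

[[0, 0, 0], [0, 0, 0], [0, 0, 0]]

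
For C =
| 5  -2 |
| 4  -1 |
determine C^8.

tr C = 4 and det C = 3, so the characteristic polynomial is λ² − (4)λ + (3) with roots 3 and 1.
Eigenvectors give P = [[1, 1], [1, 2]] with P⁻¹ = [[2, -1], [-1, 1]], and C = P·diag(3, 1)·P⁻¹.
Then C^8 = P·diag(6561, 1)·P⁻¹ = [[6561, 1], [6561, 2]] · [[2, -1], [-1, 1]] = [[13121, -6560], [13120, -6559]].

[[13121, -6560], [13120, -6559]]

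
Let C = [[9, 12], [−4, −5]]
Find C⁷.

[[8745, 13116], [−4372, −6557]]

tr C = 4 and det C = 3, so the characteristic polynomial is λ² − (4)λ + (3) with roots 1 and 3.
Eigenvectors give P = [[−3, 2], [2, −1]] with P⁻¹ = [[1, 2], [2, 3]], and C = P·diag(1, 3)·P⁻¹.
Then C⁷ = P·diag(1, 2187)·P⁻¹ = [[−3, 4374], [2, −2187]] · [[1, 2], [2, 3]] = [[8745, 13116], [−4372, −6557]].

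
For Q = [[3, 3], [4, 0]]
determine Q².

[[21, 9], [12, 12]]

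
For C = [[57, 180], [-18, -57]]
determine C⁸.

tr C = 0 and det C = -9, so the characteristic polynomial is λ² − (0)λ + (-9) with roots 3 and -3.
Eigenvectors give P = [[-10, -3], [3, 1]] with P⁻¹ = [[-1, -3], [3, 10]], and C = P·diag(3, -3)·P⁻¹.
Then C⁸ = P·diag(6561, 6561)·P⁻¹ = [[-65610, -19683], [19683, 6561]] · [[-1, -3], [3, 10]] = [[6561, 0], [0, 6561]].

[[6561, 0], [0, 6561]]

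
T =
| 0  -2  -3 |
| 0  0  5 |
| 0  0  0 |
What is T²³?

[[0, 0, 0], [0, 0, 0], [0, 0, 0]]

T is strictly triangular, hence nilpotent: T³ = 0, so T²³ = 0.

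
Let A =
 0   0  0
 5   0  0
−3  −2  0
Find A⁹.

[[0, 0, 0], [0, 0, 0], [0, 0, 0]]

A is strictly triangular, hence nilpotent: A³ = 0, so A⁹ = 0.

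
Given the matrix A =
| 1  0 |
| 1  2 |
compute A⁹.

[[1, 0], [511, 512]]

tr A = 3 and det A = 2, so the characteristic polynomial is λ² − (3)λ + (2) with roots 2 and 1.
Eigenvectors give P = [[0, -1], [1, 1]] with P⁻¹ = [[1, 1], [-1, 0]], and A = P·diag(2, 1)·P⁻¹.
Then A⁹ = P·diag(512, 1)·P⁻¹ = [[0, -1], [512, 1]] · [[1, 1], [-1, 0]] = [[1, 0], [511, 512]].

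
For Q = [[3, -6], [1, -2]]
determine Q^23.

[[3, -6], [1, -2]]

Q² = Q (a projection; rank 1, trace 1), so Q^23 = Q.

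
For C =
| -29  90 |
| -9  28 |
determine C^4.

tr C = -1 and det C = -2, so the characteristic polynomial is λ² − (-1)λ + (-2) with roots -2 and 1.
Eigenvectors give P = [[10, 3], [3, 1]] with P⁻¹ = [[1, -3], [-3, 10]], and C = P·diag(-2, 1)·P⁻¹.
Then C^4 = P·diag(16, 1)·P⁻¹ = [[160, 3], [48, 1]] · [[1, -3], [-3, 10]] = [[151, -450], [45, -134]].

[[151, -450], [45, -134]]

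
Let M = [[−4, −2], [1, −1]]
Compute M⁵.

tr M = −5 and det M = 6, so the characteristic polynomial is λ² − (−5)λ + (6) with roots −2 and −3.
Eigenvectors give P = [[1, 2], [−1, −1]] with P⁻¹ = [[−1, −2], [1, 1]], and M = P·diag(−2, −3)·P⁻¹.
Then M⁵ = P·diag(−32, −243)·P⁻¹ = [[−32, −486], [32, 243]] · [[−1, −2], [1, 1]] = [[−454, −422], [211, 179]].

[[−454, −422], [211, 179]]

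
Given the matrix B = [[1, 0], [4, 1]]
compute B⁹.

[[1, 0], [36, 1]]

B = I + N where N = [[0, 0], [4, 0]] is strictly lower-triangular, so N² = 0.
(I + N)⁹ = I + 9·N = [[1, 0], [36, 1]].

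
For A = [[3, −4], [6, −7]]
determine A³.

tr A = −4 and det A = 3, so the characteristic polynomial is λ² − (−4)λ + (3) with roots −3 and −1.
Eigenvectors give P = [[2, 1], [3, 1]] with P⁻¹ = [[−1, 1], [3, −2]], and A = P·diag(−3, −1)·P⁻¹.
Then A³ = P·diag(−27, −1)·P⁻¹ = [[−54, −1], [−81, −1]] · [[−1, 1], [3, −2]] = [[51, −52], [78, −79]].

[[51, −52], [78, −79]]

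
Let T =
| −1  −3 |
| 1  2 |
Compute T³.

T² = [[−2, −3], [1, 1]]
T³ = [[−1, 0], [0, −1]]

[[−1, 0], [0, −1]]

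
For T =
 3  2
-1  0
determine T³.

[[15, 14], [-7, -6]]

tr T = 3 and det T = 2, so the characteristic polynomial is λ² − (3)λ + (2) with roots 2 and 1.
Eigenvectors give P = [[2, -1], [-1, 1]] with P⁻¹ = [[1, 1], [1, 2]], and T = P·diag(2, 1)·P⁻¹.
Then T³ = P·diag(8, 1)·P⁻¹ = [[16, -1], [-8, 1]] · [[1, 1], [1, 2]] = [[15, 14], [-7, -6]].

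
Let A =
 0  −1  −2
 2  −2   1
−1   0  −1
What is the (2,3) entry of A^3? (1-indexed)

19

A^2 = [[0, 2, 1], [−5, 2, −7], [1, 1, 3]]
A^3 = [[3, −4, 1], [11, 1, 19], [−1, −3, −4]]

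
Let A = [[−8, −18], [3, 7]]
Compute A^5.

[[−98, −198], [33, 67]]

tr A = −1 and det A = −2, so the characteristic polynomial is λ² − (−1)λ + (−2) with roots 1 and −2.
Eigenvectors give P = [[−2, −3], [1, 1]] with P⁻¹ = [[1, 3], [−1, −2]], and A = P·diag(1, −2)·P⁻¹.
Then A^5 = P·diag(1, −32)·P⁻¹ = [[−2, 96], [1, −32]] · [[1, 3], [−1, −2]] = [[−98, −198], [33, 67]].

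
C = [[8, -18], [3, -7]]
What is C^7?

tr C = 1 and det C = -2, so the characteristic polynomial is λ² − (1)λ + (-2) with roots 2 and -1.
Eigenvectors give P = [[3, 2], [1, 1]] with P⁻¹ = [[1, -2], [-1, 3]], and C = P·diag(2, -1)·P⁻¹.
Then C^7 = P·diag(128, -1)·P⁻¹ = [[384, -2], [128, -1]] · [[1, -2], [-1, 3]] = [[386, -774], [129, -259]].

[[386, -774], [129, -259]]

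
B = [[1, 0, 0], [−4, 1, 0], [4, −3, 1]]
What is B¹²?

[[1, 0, 0], [−48, 1, 0], [840, −36, 1]]

B = I + N where N = [[0, 0, 0], [−4, 0, 0], [4, −3, 0]] is strictly lower-triangular, so N³ = 0.
(I + N)¹² = I + 12·N + 66·N² = [[1, 0, 0], [−48, 1, 0], [840, −36, 1]].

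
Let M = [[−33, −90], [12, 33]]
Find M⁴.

tr M = 0 and det M = −9, so the characteristic polynomial is λ² − (0)λ + (−9) with roots −3 and 3.
Eigenvectors give P = [[−3, −5], [1, 2]] with P⁻¹ = [[−2, −5], [1, 3]], and M = P·diag(−3, 3)·P⁻¹.
Then M⁴ = P·diag(81, 81)·P⁻¹ = [[−243, −405], [81, 162]] · [[−2, −5], [1, 3]] = [[81, 0], [0, 81]].

[[81, 0], [0, 81]]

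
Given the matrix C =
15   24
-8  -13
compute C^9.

tr C = 2 and det C = -3, so the characteristic polynomial is λ² − (2)λ + (-3) with roots -1 and 3.
Eigenvectors give P = [[-3, -2], [2, 1]] with P⁻¹ = [[1, 2], [-2, -3]], and C = P·diag(-1, 3)·P⁻¹.
Then C^9 = P·diag(-1, 19683)·P⁻¹ = [[3, -39366], [-2, 19683]] · [[1, 2], [-2, -3]] = [[78735, 118104], [-39368, -59053]].

[[78735, 118104], [-39368, -59053]]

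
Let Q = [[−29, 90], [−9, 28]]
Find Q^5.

[[−329, 990], [−99, 298]]

tr Q = −1 and det Q = −2, so the characteristic polynomial is λ² − (−1)λ + (−2) with roots 1 and −2.
Eigenvectors give P = [[3, 10], [1, 3]] with P⁻¹ = [[−3, 10], [1, −3]], and Q = P·diag(1, −2)·P⁻¹.
Then Q^5 = P·diag(1, −32)·P⁻¹ = [[3, −320], [1, −96]] · [[−3, 10], [1, −3]] = [[−329, 990], [−99, 298]].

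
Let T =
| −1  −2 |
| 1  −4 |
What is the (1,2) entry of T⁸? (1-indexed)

12610

tr T = −5 and det T = 6, so the characteristic polynomial is λ² − (−5)λ + (6) with roots −2 and −3.
Eigenvectors give P = [[2, 1], [1, 1]] with P⁻¹ = [[1, −1], [−1, 2]], and T = P·diag(−2, −3)·P⁻¹.
Then T⁸ = P·diag(256, 6561)·P⁻¹ = [[512, 6561], [256, 6561]] · [[1, −1], [−1, 2]] = [[−6049, 12610], [−6305, 12866]].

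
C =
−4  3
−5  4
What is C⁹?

[[−4, 3], [−5, 4]]

C² = I (check: tr C = 0 and det C = −1), so C⁹ = C since 9 is odd.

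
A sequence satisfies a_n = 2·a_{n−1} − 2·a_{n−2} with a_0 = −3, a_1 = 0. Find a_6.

−24

With companion matrix C = [[2, −2], [1, 0]], [a_n, a_{n−1}]ᵀ = C·[a_{n−1}, a_{n−2}]ᵀ, so [a_6, a_5]ᵀ = C^5·[a_1, a_0]ᵀ.
C^5 = [[−8, 8], [−4, 0]], giving [a_6, a_5]ᵀ = [[−24], [0]].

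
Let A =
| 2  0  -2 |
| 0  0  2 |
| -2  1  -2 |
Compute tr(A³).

A² = [[8, -2, 0], [-4, 2, -4], [0, -2, 10]]
A³ = [[16, 0, -20], [0, -4, 20], [-20, 10, -24]]

-12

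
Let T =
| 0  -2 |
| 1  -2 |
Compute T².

[[-2, 4], [-2, 2]]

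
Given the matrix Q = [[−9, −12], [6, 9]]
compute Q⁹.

[[−59049, −78732], [39366, 59049]]

tr Q = 0 and det Q = −9, so the characteristic polynomial is λ² − (0)λ + (−9) with roots 3 and −3.
Eigenvectors give P = [[−1, 2], [1, −1]] with P⁻¹ = [[1, 2], [1, 1]], and Q = P·diag(3, −3)·P⁻¹.
Then Q⁹ = P·diag(19683, −19683)·P⁻¹ = [[−19683, −39366], [19683, 19683]] · [[1, 2], [1, 1]] = [[−59049, −78732], [39366, 59049]].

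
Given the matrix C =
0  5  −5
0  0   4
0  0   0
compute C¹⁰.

C is strictly triangular, hence nilpotent: C³ = 0, so C¹⁰ = 0.

[[0, 0, 0], [0, 0, 0], [0, 0, 0]]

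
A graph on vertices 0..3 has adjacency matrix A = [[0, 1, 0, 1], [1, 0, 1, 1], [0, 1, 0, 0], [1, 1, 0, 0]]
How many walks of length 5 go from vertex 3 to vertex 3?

12

The number of length-5 walks from vertex 3 to vertex 3 is entry (3,3) of A⁵, where A is the adjacency matrix.
A² = [[2, 1, 1, 1], [1, 3, 0, 1], [1, 0, 1, 1], [1, 1, 1, 2]]
A³ = [[2, 4, 1, 3], [4, 2, 3, 4], [1, 3, 0, 1], [3, 4, 1, 2]]
A⁴ = [[7, 6, 4, 6], [6, 11, 2, 6], [4, 2, 3, 4], [6, 6, 4, 7]]
A⁵ = [[12, 17, 6, 13], [17, 14, 11, 17], [6, 11, 2, 6], [13, 17, 6, 12]]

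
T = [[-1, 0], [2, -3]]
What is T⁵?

[[-1, 0], [242, -243]]

tr T = -4 and det T = 3, so the characteristic polynomial is λ² − (-4)λ + (3) with roots -3 and -1.
Eigenvectors give P = [[0, 1], [-1, 1]] with P⁻¹ = [[1, -1], [1, 0]], and T = P·diag(-3, -1)·P⁻¹.
Then T⁵ = P·diag(-243, -1)·P⁻¹ = [[0, -1], [243, -1]] · [[1, -1], [1, 0]] = [[-1, 0], [242, -243]].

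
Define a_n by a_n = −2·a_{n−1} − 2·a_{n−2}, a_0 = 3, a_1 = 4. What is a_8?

With companion matrix A = [[−2, −2], [1, 0]], [a_n, a_{n−1}]ᵀ = A·[a_{n−1}, a_{n−2}]ᵀ, so [a_8, a_7]ᵀ = A⁷·[a_1, a_0]ᵀ.
A⁷ = [[0, 16], [−8, −16]], giving [a_8, a_7]ᵀ = [[48], [−80]].

48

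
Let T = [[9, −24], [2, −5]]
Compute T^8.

[[26241, −78720], [6560, −19679]]

tr T = 4 and det T = 3, so the characteristic polynomial is λ² − (4)λ + (3) with roots 1 and 3.
Eigenvectors give P = [[3, 4], [1, 1]] with P⁻¹ = [[−1, 4], [1, −3]], and T = P·diag(1, 3)·P⁻¹.
Then T^8 = P·diag(1, 6561)·P⁻¹ = [[3, 26244], [1, 6561]] · [[−1, 4], [1, −3]] = [[26241, −78720], [6560, −19679]].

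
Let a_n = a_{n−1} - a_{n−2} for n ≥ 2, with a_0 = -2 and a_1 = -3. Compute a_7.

With companion matrix A = [[1, -1], [1, 0]], [a_n, a_{n−1}]ᵀ = A·[a_{n−1}, a_{n−2}]ᵀ, so [a_7, a_6]ᵀ = A⁶·[a_1, a_0]ᵀ.
A⁶ = [[1, 0], [0, 1]], giving [a_7, a_6]ᵀ = [[-3], [-2]].

-3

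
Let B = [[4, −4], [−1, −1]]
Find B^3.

B^2 = [[20, −12], [−3, 5]]
B^3 = [[92, −68], [−17, 7]]

[[92, −68], [−17, 7]]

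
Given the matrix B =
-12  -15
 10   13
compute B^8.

tr B = 1 and det B = -6, so the characteristic polynomial is λ² − (1)λ + (-6) with roots -2 and 3.
Eigenvectors give P = [[-3, -1], [2, 1]] with P⁻¹ = [[-1, -1], [2, 3]], and B = P·diag(-2, 3)·P⁻¹.
Then B^8 = P·diag(256, 6561)·P⁻¹ = [[-768, -6561], [512, 6561]] · [[-1, -1], [2, 3]] = [[-12354, -18915], [12610, 19171]].

[[-12354, -18915], [12610, 19171]]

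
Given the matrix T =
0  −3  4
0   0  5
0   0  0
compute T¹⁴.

[[0, 0, 0], [0, 0, 0], [0, 0, 0]]

T is strictly triangular, hence nilpotent: T³ = 0, so T¹⁴ = 0.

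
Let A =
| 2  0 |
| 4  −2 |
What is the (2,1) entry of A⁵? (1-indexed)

64

tr A = 0 and det A = −4, so the characteristic polynomial is λ² − (0)λ + (−4) with roots −2 and 2.
Eigenvectors give P = [[0, −1], [1, −1]] with P⁻¹ = [[−1, 1], [−1, 0]], and A = P·diag(−2, 2)·P⁻¹.
Then A⁵ = P·diag(−32, 32)·P⁻¹ = [[0, −32], [−32, −32]] · [[−1, 1], [−1, 0]] = [[32, 0], [64, −32]].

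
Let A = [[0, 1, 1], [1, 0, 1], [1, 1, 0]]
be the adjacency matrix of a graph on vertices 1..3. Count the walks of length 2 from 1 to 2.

1

The number of length-2 walks from vertex 1 to vertex 2 is entry (1,2) of A², where A is the adjacency matrix.
A² = [[2, 1, 1], [1, 2, 1], [1, 1, 2]]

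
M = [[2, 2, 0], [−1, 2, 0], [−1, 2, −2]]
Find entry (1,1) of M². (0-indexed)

2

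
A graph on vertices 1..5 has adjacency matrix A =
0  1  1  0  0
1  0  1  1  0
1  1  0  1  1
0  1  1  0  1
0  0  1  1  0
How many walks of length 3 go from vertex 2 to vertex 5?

3

The number of length-3 walks from vertex 2 to vertex 5 is entry (2,5) of A³, where A is the adjacency matrix.
A² = [[2, 1, 1, 2, 1], [1, 3, 2, 1, 2], [1, 2, 4, 2, 1], [2, 1, 2, 3, 1], [1, 2, 1, 1, 2]]
A³ = [[2, 5, 6, 3, 3], [5, 4, 7, 7, 3], [6, 7, 6, 7, 6], [3, 7, 7, 4, 5], [3, 3, 6, 5, 2]]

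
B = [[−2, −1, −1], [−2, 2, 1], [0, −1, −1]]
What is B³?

[[−14, −6, −7], [−10, 7, 2], [−2, −4, −3]]

B² = [[6, 1, 2], [0, 5, 3], [2, −1, 0]]
B³ = [[−14, −6, −7], [−10, 7, 2], [−2, −4, −3]]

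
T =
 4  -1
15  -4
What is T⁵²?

T² = I (check: tr T = 0 and det T = -1), so T⁵² = I since 52 is even.

[[1, 0], [0, 1]]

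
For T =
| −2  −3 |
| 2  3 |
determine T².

[[−2, −3], [2, 3]]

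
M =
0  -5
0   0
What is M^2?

[[0, 0], [0, 0]]

M is strictly triangular, hence nilpotent: M^2 = 0, so M^2 = 0.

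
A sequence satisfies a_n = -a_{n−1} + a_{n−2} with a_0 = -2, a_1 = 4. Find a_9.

178

With companion matrix M = [[-1, 1], [1, 0]], [a_n, a_{n−1}]ᵀ = M·[a_{n−1}, a_{n−2}]ᵀ, so [a_9, a_8]ᵀ = M^8·[a_1, a_0]ᵀ.
M^8 = [[34, -21], [-21, 13]], giving [a_9, a_8]ᵀ = [[178], [-110]].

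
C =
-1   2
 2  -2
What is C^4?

[[61, -78], [-78, 100]]

C^2 = [[5, -6], [-6, 8]]
C^3 = [[-17, 22], [22, -28]]
C^4 = [[61, -78], [-78, 100]]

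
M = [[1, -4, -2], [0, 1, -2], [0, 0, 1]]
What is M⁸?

[[1, -32, 208], [0, 1, -16], [0, 0, 1]]

M = I + N where N = [[0, -4, -2], [0, 0, -2], [0, 0, 0]] is strictly upper-triangular, so N³ = 0.
(I + N)⁸ = I + 8·N + 28·N² = [[1, -32, 208], [0, 1, -16], [0, 0, 1]].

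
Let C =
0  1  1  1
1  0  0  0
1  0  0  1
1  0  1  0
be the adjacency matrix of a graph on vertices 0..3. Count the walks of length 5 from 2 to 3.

The number of length-5 walks from vertex 2 to vertex 3 is entry (2,3) of C⁵, where C is the adjacency matrix.
C² = [[3, 0, 1, 1], [0, 1, 1, 1], [1, 1, 2, 1], [1, 1, 1, 2]]
C³ = [[2, 3, 4, 4], [3, 0, 1, 1], [4, 1, 2, 3], [4, 1, 3, 2]]
C⁴ = [[11, 2, 6, 6], [2, 3, 4, 4], [6, 4, 7, 6], [6, 4, 6, 7]]
C⁵ = [[14, 11, 17, 17], [11, 2, 6, 6], [17, 6, 12, 13], [17, 6, 13, 12]]

13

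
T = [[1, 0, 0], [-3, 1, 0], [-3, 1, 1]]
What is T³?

T = I + N where N = [[0, 0, 0], [-3, 0, 0], [-3, 1, 0]] is strictly lower-triangular, so N³ = 0.
(I + N)³ = I + 3·N + 3·N² = [[1, 0, 0], [-9, 1, 0], [-18, 3, 1]].

[[1, 0, 0], [-9, 1, 0], [-18, 3, 1]]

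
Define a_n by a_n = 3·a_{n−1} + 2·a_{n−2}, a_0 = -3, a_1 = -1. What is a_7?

With companion matrix T = [[3, 2], [1, 0]], [a_n, a_{n−1}]ᵀ = T·[a_{n−1}, a_{n−2}]ᵀ, so [a_7, a_6]ᵀ = T⁶·[a_1, a_0]ᵀ.
T⁶ = [[1763, 990], [495, 278]], giving [a_7, a_6]ᵀ = [[-4733], [-1329]].

-4733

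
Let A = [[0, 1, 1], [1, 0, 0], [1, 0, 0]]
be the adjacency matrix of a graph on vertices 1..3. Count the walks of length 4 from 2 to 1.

The number of length-4 walks from vertex 2 to vertex 1 is entry (2,1) of A^4, where A is the adjacency matrix.
A^2 = [[2, 0, 0], [0, 1, 1], [0, 1, 1]]
A^3 = [[0, 2, 2], [2, 0, 0], [2, 0, 0]]
A^4 = [[4, 0, 0], [0, 2, 2], [0, 2, 2]]

0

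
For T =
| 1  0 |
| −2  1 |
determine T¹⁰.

[[1, 0], [−20, 1]]

T = I + N where N = [[0, 0], [−2, 0]] is strictly lower-triangular, so N² = 0.
(I + N)¹⁰ = I + 10·N = [[1, 0], [−20, 1]].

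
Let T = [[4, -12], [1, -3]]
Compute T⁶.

T² = T (a projection; rank 1, trace 1), so T⁶ = T.

[[4, -12], [1, -3]]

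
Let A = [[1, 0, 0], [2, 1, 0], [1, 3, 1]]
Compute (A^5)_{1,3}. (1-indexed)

A = I + N where N = [[0, 0, 0], [2, 0, 0], [1, 3, 0]] is strictly lower-triangular, so N^3 = 0.
(I + N)^5 = I + 5·N + 10·N^2 = [[1, 0, 0], [10, 1, 0], [65, 15, 1]].

0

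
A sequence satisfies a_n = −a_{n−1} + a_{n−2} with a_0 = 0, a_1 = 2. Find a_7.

With companion matrix A = [[−1, 1], [1, 0]], [a_n, a_{n−1}]ᵀ = A·[a_{n−1}, a_{n−2}]ᵀ, so [a_7, a_6]ᵀ = A⁶·[a_1, a_0]ᵀ.
A⁶ = [[13, −8], [−8, 5]], giving [a_7, a_6]ᵀ = [[26], [−16]].

26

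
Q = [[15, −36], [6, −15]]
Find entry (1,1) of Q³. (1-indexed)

135

tr Q = 0 and det Q = −9, so the characteristic polynomial is λ² − (0)λ + (−9) with roots −3 and 3.
Eigenvectors give P = [[−2, 3], [−1, 1]] with P⁻¹ = [[1, −3], [1, −2]], and Q = P·diag(−3, 3)·P⁻¹.
Then Q³ = P·diag(−27, 27)·P⁻¹ = [[54, 81], [27, 27]] · [[1, −3], [1, −2]] = [[135, −324], [54, −135]].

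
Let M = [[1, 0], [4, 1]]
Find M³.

M = I + N where N = [[0, 0], [4, 0]] is strictly lower-triangular, so N² = 0.
(I + N)³ = I + 3·N = [[1, 0], [12, 1]].

[[1, 0], [12, 1]]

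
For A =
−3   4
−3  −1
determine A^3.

[[57, 4], [−3, 59]]

A^2 = [[−3, −16], [12, −11]]
A^3 = [[57, 4], [−3, 59]]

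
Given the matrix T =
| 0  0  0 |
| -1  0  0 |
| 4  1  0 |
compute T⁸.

T is strictly triangular, hence nilpotent: T³ = 0, so T⁸ = 0.

[[0, 0, 0], [0, 0, 0], [0, 0, 0]]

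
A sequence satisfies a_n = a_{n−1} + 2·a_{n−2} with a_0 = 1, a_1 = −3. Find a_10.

−681

With companion matrix M = [[1, 2], [1, 0]], [a_n, a_{n−1}]ᵀ = M·[a_{n−1}, a_{n−2}]ᵀ, so [a_10, a_9]ᵀ = M⁹·[a_1, a_0]ᵀ.
M⁹ = [[341, 342], [171, 170]], giving [a_10, a_9]ᵀ = [[−681], [−343]].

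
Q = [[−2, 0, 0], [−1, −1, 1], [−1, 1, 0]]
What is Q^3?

Q^2 = [[4, 0, 0], [2, 2, −1], [1, −1, 1]]
Q^3 = [[−8, 0, 0], [−5, −3, 2], [−2, 2, −1]]

[[−8, 0, 0], [−5, −3, 2], [−2, 2, −1]]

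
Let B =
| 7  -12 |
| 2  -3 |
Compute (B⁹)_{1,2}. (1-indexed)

tr B = 4 and det B = 3, so the characteristic polynomial is λ² − (4)λ + (3) with roots 3 and 1.
Eigenvectors give P = [[3, -2], [1, -1]] with P⁻¹ = [[1, -2], [1, -3]], and B = P·diag(3, 1)·P⁻¹.
Then B⁹ = P·diag(19683, 1)·P⁻¹ = [[59049, -2], [19683, -1]] · [[1, -2], [1, -3]] = [[59047, -118092], [19682, -39363]].

-118092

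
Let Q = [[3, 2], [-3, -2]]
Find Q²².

[[3, 2], [-3, -2]]

Q² = Q (a projection; rank 1, trace 1), so Q²² = Q.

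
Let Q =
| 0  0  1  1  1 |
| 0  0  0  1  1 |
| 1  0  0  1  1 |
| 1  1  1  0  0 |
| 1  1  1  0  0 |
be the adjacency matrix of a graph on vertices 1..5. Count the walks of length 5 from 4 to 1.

The number of length-5 walks from vertex 4 to vertex 1 is entry (4,1) of Q^5, where Q is the adjacency matrix.
Q^2 = [[3, 2, 2, 1, 1], [2, 2, 2, 0, 0], [2, 2, 3, 1, 1], [1, 0, 1, 3, 3], [1, 0, 1, 3, 3]]
Q^3 = [[4, 2, 5, 7, 7], [2, 0, 2, 6, 6], [5, 2, 4, 7, 7], [7, 6, 7, 2, 2], [7, 6, 7, 2, 2]]
Q^4 = [[19, 14, 18, 11, 11], [14, 12, 14, 4, 4], [18, 14, 19, 11, 11], [11, 4, 11, 20, 20], [11, 4, 11, 20, 20]]
Q^5 = [[40, 22, 41, 51, 51], [22, 8, 22, 40, 40], [41, 22, 40, 51, 51], [51, 40, 51, 26, 26], [51, 40, 51, 26, 26]]

51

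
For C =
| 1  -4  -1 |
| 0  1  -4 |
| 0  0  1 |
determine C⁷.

[[1, -28, 329], [0, 1, -28], [0, 0, 1]]

C = I + N where N = [[0, -4, -1], [0, 0, -4], [0, 0, 0]] is strictly upper-triangular, so N³ = 0.
(I + N)⁷ = I + 7·N + 21·N² = [[1, -28, 329], [0, 1, -28], [0, 0, 1]].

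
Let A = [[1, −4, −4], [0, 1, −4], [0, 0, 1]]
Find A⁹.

A = I + N where N = [[0, −4, −4], [0, 0, −4], [0, 0, 0]] is strictly upper-triangular, so N³ = 0.
(I + N)⁹ = I + 9·N + 36·N² = [[1, −36, 540], [0, 1, −36], [0, 0, 1]].

[[1, −36, 540], [0, 1, −36], [0, 0, 1]]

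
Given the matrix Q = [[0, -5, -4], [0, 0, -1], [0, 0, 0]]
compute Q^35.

[[0, 0, 0], [0, 0, 0], [0, 0, 0]]

Q is strictly triangular, hence nilpotent: Q^3 = 0, so Q^35 = 0.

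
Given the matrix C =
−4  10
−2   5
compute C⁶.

C² = C (a projection; rank 1, trace 1), so C⁶ = C.

[[−4, 10], [−2, 5]]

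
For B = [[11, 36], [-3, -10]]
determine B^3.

tr B = 1 and det B = -2, so the characteristic polynomial is λ² − (1)λ + (-2) with roots 2 and -1.
Eigenvectors give P = [[4, -3], [-1, 1]] with P⁻¹ = [[1, 3], [1, 4]], and B = P·diag(2, -1)·P⁻¹.
Then B^3 = P·diag(8, -1)·P⁻¹ = [[32, 3], [-8, -1]] · [[1, 3], [1, 4]] = [[35, 108], [-9, -28]].

[[35, 108], [-9, -28]]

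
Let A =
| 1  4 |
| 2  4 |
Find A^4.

[[281, 660], [330, 776]]

A^2 = [[9, 20], [10, 24]]
A^3 = [[49, 116], [58, 136]]
A^4 = [[281, 660], [330, 776]]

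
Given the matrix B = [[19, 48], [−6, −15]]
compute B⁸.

tr B = 4 and det B = 3, so the characteristic polynomial is λ² − (4)λ + (3) with roots 3 and 1.
Eigenvectors give P = [[−3, −8], [1, 3]] with P⁻¹ = [[−3, −8], [1, 3]], and B = P·diag(3, 1)·P⁻¹.
Then B⁸ = P·diag(6561, 1)·P⁻¹ = [[−19683, −8], [6561, 3]] · [[−3, −8], [1, 3]] = [[59041, 157440], [−19680, −52479]].

[[59041, 157440], [−19680, −52479]]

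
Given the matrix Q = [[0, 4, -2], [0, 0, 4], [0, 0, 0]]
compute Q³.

[[0, 0, 0], [0, 0, 0], [0, 0, 0]]

Q is strictly triangular, hence nilpotent: Q³ = 0, so Q³ = 0.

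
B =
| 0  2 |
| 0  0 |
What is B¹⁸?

B is strictly triangular, hence nilpotent: B² = 0, so B¹⁸ = 0.

[[0, 0], [0, 0]]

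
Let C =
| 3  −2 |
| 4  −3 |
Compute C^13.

C² = I (check: tr C = 0 and det C = −1), so C^13 = C since 13 is odd.

[[3, −2], [4, −3]]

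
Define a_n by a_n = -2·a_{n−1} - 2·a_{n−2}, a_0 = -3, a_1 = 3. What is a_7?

24

With companion matrix T = [[-2, -2], [1, 0]], [a_n, a_{n−1}]ᵀ = T·[a_{n−1}, a_{n−2}]ᵀ, so [a_7, a_6]ᵀ = T^6·[a_1, a_0]ᵀ.
T^6 = [[-8, -16], [8, 8]], giving [a_7, a_6]ᵀ = [[24], [0]].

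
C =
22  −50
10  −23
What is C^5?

[[1132, −2750], [550, −1343]]

tr C = −1 and det C = −6, so the characteristic polynomial is λ² − (−1)λ + (−6) with roots 2 and −3.
Eigenvectors give P = [[−5, 2], [−2, 1]] with P⁻¹ = [[−1, 2], [−2, 5]], and C = P·diag(2, −3)·P⁻¹.
Then C^5 = P·diag(32, −243)·P⁻¹ = [[−160, −486], [−64, −243]] · [[−1, 2], [−2, 5]] = [[1132, −2750], [550, −1343]].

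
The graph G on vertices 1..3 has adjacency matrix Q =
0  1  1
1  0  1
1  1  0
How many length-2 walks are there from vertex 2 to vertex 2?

2

The number of length-2 walks from vertex 2 to vertex 2 is entry (2,2) of Q², where Q is the adjacency matrix.
Q² = [[2, 1, 1], [1, 2, 1], [1, 1, 2]]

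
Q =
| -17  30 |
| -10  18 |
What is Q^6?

tr Q = 1 and det Q = -6, so the characteristic polynomial is λ² − (1)λ + (-6) with roots 3 and -2.
Eigenvectors give P = [[-3, 2], [-2, 1]] with P⁻¹ = [[1, -2], [2, -3]], and Q = P·diag(3, -2)·P⁻¹.
Then Q^6 = P·diag(729, 64)·P⁻¹ = [[-2187, 128], [-1458, 64]] · [[1, -2], [2, -3]] = [[-1931, 3990], [-1330, 2724]].

[[-1931, 3990], [-1330, 2724]]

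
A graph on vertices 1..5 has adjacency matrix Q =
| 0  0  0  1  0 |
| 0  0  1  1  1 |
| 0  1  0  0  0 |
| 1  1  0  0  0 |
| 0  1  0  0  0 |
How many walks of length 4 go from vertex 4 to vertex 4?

The number of length-4 walks from vertex 4 to vertex 4 is entry (4,4) of Q⁴, where Q is the adjacency matrix.
Q² = [[1, 1, 0, 0, 0], [1, 3, 0, 0, 0], [0, 0, 1, 1, 1], [0, 0, 1, 2, 1], [0, 0, 1, 1, 1]]
Q³ = [[0, 0, 1, 2, 1], [0, 0, 3, 4, 3], [1, 3, 0, 0, 0], [2, 4, 0, 0, 0], [1, 3, 0, 0, 0]]
Q⁴ = [[2, 4, 0, 0, 0], [4, 10, 0, 0, 0], [0, 0, 3, 4, 3], [0, 0, 4, 6, 4], [0, 0, 3, 4, 3]]

6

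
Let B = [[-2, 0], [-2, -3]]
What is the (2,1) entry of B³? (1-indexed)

-38

B² = [[4, 0], [10, 9]]
B³ = [[-8, 0], [-38, -27]]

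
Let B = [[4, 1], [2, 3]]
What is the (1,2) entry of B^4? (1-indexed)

B^2 = [[18, 7], [14, 11]]
B^3 = [[86, 39], [78, 47]]
B^4 = [[422, 203], [406, 219]]

203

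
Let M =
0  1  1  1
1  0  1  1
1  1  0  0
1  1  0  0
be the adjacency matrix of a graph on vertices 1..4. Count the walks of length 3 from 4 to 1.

5

The number of length-3 walks from vertex 4 to vertex 1 is entry (4,1) of M³, where M is the adjacency matrix.
M² = [[3, 2, 1, 1], [2, 3, 1, 1], [1, 1, 2, 2], [1, 1, 2, 2]]
M³ = [[4, 5, 5, 5], [5, 4, 5, 5], [5, 5, 2, 2], [5, 5, 2, 2]]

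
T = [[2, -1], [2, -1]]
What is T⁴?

T² = T (a projection; rank 1, trace 1), so T⁴ = T.

[[2, -1], [2, -1]]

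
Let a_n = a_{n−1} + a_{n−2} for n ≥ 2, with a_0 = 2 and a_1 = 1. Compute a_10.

With companion matrix T = [[1, 1], [1, 0]], [a_n, a_{n−1}]ᵀ = T·[a_{n−1}, a_{n−2}]ᵀ, so [a_10, a_9]ᵀ = T⁹·[a_1, a_0]ᵀ.
T⁹ = [[55, 34], [34, 21]], giving [a_10, a_9]ᵀ = [[123], [76]].

123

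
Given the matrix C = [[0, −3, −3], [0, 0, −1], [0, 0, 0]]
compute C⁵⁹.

C is strictly triangular, hence nilpotent: C³ = 0, so C⁵⁹ = 0.

[[0, 0, 0], [0, 0, 0], [0, 0, 0]]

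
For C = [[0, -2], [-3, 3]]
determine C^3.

C^2 = [[6, -6], [-9, 15]]
C^3 = [[18, -30], [-45, 63]]

[[18, -30], [-45, 63]]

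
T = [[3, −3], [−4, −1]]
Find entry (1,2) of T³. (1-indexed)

T² = [[21, −6], [−8, 13]]
T³ = [[87, −57], [−76, 11]]

−57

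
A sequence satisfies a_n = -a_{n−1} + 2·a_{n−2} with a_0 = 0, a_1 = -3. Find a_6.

With companion matrix Q = [[-1, 2], [1, 0]], [a_n, a_{n−1}]ᵀ = Q·[a_{n−1}, a_{n−2}]ᵀ, so [a_6, a_5]ᵀ = Q⁵·[a_1, a_0]ᵀ.
Q⁵ = [[-21, 22], [11, -10]], giving [a_6, a_5]ᵀ = [[63], [-33]].

63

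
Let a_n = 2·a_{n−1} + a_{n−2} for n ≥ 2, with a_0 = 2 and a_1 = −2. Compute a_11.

−6726

With companion matrix A = [[2, 1], [1, 0]], [a_n, a_{n−1}]ᵀ = A·[a_{n−1}, a_{n−2}]ᵀ, so [a_11, a_10]ᵀ = A^10·[a_1, a_0]ᵀ.
A^10 = [[5741, 2378], [2378, 985]], giving [a_11, a_10]ᵀ = [[−6726], [−2786]].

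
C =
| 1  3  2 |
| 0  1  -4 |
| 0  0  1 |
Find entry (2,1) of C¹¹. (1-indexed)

0

C = I + N where N = [[0, 3, 2], [0, 0, -4], [0, 0, 0]] is strictly upper-triangular, so N³ = 0.
(I + N)¹¹ = I + 11·N + 55·N² = [[1, 33, -638], [0, 1, -44], [0, 0, 1]].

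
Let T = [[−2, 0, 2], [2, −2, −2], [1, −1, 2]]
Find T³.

[[−16, 4, 16], [36, −16, −24], [12, −8, 12]]

T² = [[6, −2, 0], [−10, 6, 4], [−2, 0, 8]]
T³ = [[−16, 4, 16], [36, −16, −24], [12, −8, 12]]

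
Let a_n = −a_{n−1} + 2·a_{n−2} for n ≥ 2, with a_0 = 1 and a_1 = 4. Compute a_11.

With companion matrix M = [[−1, 2], [1, 0]], [a_n, a_{n−1}]ᵀ = M·[a_{n−1}, a_{n−2}]ᵀ, so [a_11, a_10]ᵀ = M^10·[a_1, a_0]ᵀ.
M^10 = [[683, −682], [−341, 342]], giving [a_11, a_10]ᵀ = [[2050], [−1022]].

2050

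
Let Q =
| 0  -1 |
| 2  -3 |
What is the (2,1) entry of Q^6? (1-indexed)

-126

tr Q = -3 and det Q = 2, so the characteristic polynomial is λ² − (-3)λ + (2) with roots -1 and -2.
Eigenvectors give P = [[1, -1], [1, -2]] with P⁻¹ = [[2, -1], [1, -1]], and Q = P·diag(-1, -2)·P⁻¹.
Then Q^6 = P·diag(1, 64)·P⁻¹ = [[1, -64], [1, -128]] · [[2, -1], [1, -1]] = [[-62, 63], [-126, 127]].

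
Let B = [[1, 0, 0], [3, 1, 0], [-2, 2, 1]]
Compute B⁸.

[[1, 0, 0], [24, 1, 0], [152, 16, 1]]

B = I + N where N = [[0, 0, 0], [3, 0, 0], [-2, 2, 0]] is strictly lower-triangular, so N³ = 0.
(I + N)⁸ = I + 8·N + 28·N² = [[1, 0, 0], [24, 1, 0], [152, 16, 1]].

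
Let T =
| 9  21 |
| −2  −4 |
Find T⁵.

[[1509, 4431], [−422, −1234]]

tr T = 5 and det T = 6, so the characteristic polynomial is λ² − (5)λ + (6) with roots 2 and 3.
Eigenvectors give P = [[−3, 7], [1, −2]] with P⁻¹ = [[2, 7], [1, 3]], and T = P·diag(2, 3)·P⁻¹.
Then T⁵ = P·diag(32, 243)·P⁻¹ = [[−96, 1701], [32, −486]] · [[2, 7], [1, 3]] = [[1509, 4431], [−422, −1234]].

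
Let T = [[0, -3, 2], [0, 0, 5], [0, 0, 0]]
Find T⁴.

T is strictly triangular, hence nilpotent: T³ = 0, so T⁴ = 0.

[[0, 0, 0], [0, 0, 0], [0, 0, 0]]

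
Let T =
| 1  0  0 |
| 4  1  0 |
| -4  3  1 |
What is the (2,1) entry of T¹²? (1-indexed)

48

T = I + N where N = [[0, 0, 0], [4, 0, 0], [-4, 3, 0]] is strictly lower-triangular, so N³ = 0.
(I + N)¹² = I + 12·N + 66·N² = [[1, 0, 0], [48, 1, 0], [744, 36, 1]].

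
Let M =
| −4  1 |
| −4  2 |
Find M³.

M² = [[12, −2], [8, 0]]
M³ = [[−40, 8], [−32, 8]]

[[−40, 8], [−32, 8]]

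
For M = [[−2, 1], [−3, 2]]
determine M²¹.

M² = I (check: tr M = 0 and det M = −1), so M²¹ = M since 21 is odd.

[[−2, 1], [−3, 2]]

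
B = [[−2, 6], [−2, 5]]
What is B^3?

tr B = 3 and det B = 2, so the characteristic polynomial is λ² − (3)λ + (2) with roots 1 and 2.
Eigenvectors give P = [[2, −3], [1, −2]] with P⁻¹ = [[2, −3], [1, −2]], and B = P·diag(1, 2)·P⁻¹.
Then B^3 = P·diag(1, 8)·P⁻¹ = [[2, −24], [1, −16]] · [[2, −3], [1, −2]] = [[−20, 42], [−14, 29]].

[[−20, 42], [−14, 29]]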